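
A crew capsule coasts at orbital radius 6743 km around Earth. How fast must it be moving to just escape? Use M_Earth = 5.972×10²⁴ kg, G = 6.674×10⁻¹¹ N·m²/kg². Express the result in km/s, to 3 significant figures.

v_esc ≈ 10.9 km/s

μ = GM = 6.674×10⁻¹¹ × 5.972×10²⁴ = 3.986×10¹⁴ m³/s².
r = 6743 km = 6.743×10⁶ m.
Escape speed v_esc = √(2μ/r) = √(2 × 3.986×10¹⁴ / 6.743×10⁶) = √(1.182×10⁸) = 10870 m/s.
= 10.87 km/s.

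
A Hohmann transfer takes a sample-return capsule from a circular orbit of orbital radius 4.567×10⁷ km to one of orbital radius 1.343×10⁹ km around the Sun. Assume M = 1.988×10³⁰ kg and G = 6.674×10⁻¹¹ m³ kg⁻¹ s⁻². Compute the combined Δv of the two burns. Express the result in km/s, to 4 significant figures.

μ = GM = 6.674×10⁻¹¹ × 1.988×10³⁰ = 1.327×10²⁰ m³/s².
r₁ = 4.567×10⁷ km = 4.567×10¹⁰ m.
r₂ = 1.343×10⁹ km = 1.343×10¹² m.
Transfer ellipse a_t = (r₁ + r₂)/2 = 6.943×10¹¹ m.
At r₁: circular v_c1 = √(μ/r₁) = 53900 m/s; transfer-perihelion v_p = √[μ(2/r₁ − 1/a_t)] = 74960 m/s.
Δv₁ = v_p − v_c1 = 21060 m/s.
At r₂: circular v_c2 = √(μ/r₂) = 9939 m/s; transfer-aphelion v_a = √[μ(2/r₂ − 1/a_t)] = 2549 m/s.
Δv₂ = v_c2 − v_a = 7390 m/s.
Total Δv = Δv₁ + Δv₂ = 28450 m/s = 28.45 km/s.

Δv_total ≈ 28.45 km/s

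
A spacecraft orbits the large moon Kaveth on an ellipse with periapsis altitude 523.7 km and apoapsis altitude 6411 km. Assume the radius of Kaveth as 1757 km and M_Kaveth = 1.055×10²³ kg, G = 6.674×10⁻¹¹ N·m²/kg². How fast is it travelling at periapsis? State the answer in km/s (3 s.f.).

v ≈ 2.20 km/s

μ = GM = 6.674×10⁻¹¹ × 1.055×10²³ = 7.041×10¹² m³/s².
r_p = 1757 + 523.7 = 2280.7 km = 2.2807×10⁶ m.
r_a = 1757 + 6411 = 8168.0 km = 8.1680×10⁶ m.
Semi-major axis a = (r_p + r_a)/2 = 5224.4 km = 5.224×10⁶ m.
Vis-viva: v² = μ(2/r − 1/a) = 7.041×10¹² × (8.769×10⁻⁷ − 1.914×10⁻⁷) = 4.827×10⁶ m²/s².
v = 2197 m/s = 2.197 km/s.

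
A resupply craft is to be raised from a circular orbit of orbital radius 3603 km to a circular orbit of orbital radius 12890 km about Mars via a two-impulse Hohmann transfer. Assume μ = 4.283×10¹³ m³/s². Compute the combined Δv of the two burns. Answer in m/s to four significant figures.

r₁ = 3603 km = 3.603×10⁶ m.
r₂ = 12890 km = 1.289×10⁷ m.
Transfer ellipse a_t = (r₁ + r₂)/2 = 8.246×10⁶ m.
At r₁: circular v_c1 = √(μ/r₁) = 3448 m/s; transfer-periapsis v_p = √[μ(2/r₁ − 1/a_t)] = 4311 m/s.
Δv₁ = v_p − v_c1 = 862.8 m/s.
At r₂: circular v_c2 = √(μ/r₂) = 1823 m/s; transfer-apoapsis v_a = √[μ(2/r₂ − 1/a_t)] = 1205 m/s.
Δv₂ = v_c2 − v_a = 618.0 m/s.
Total Δv = Δv₁ + Δv₂ = 1481 m/s.

Δv_total ≈ 1481 m/s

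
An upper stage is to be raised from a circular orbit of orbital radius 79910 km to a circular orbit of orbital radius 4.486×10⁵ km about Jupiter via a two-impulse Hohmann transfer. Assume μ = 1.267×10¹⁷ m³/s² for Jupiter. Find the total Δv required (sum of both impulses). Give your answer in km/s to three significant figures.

Δv_total ≈ 19.6 km/s

r₁ = 79910 km = 7.991×10⁷ m.
r₂ = 4.486×10⁵ km = 4.486×10⁸ m.
Transfer ellipse a_t = (r₁ + r₂)/2 = 2.643×10⁸ m.
At r₁: circular v_c1 = √(μ/r₁) = 39820 m/s; transfer-perijove v_p = √[μ(2/r₁ − 1/a_t)] = 51880 m/s.
Δv₁ = v_p − v_c1 = 12060 m/s.
At r₂: circular v_c2 = √(μ/r₂) = 16810 m/s; transfer-apojove v_a = √[μ(2/r₂ − 1/a_t)] = 9242 m/s.
Δv₂ = v_c2 − v_a = 7564 m/s.
Total Δv = Δv₁ + Δv₂ = 19630 m/s = 19.63 km/s.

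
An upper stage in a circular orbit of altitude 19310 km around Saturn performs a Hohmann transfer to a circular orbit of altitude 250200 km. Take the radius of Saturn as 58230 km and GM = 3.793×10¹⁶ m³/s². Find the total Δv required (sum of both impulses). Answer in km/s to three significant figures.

Δv_total ≈ 9.90 km/s

r₁ = 58230 + 19310 = 77540 km = 7.7540×10⁷ m.
r₂ = 58230 + 250200 = 308430 km = 3.0843×10⁸ m.
Transfer ellipse a_t = (r₁ + r₂)/2 = 1.930×10⁸ m.
At r₁: circular v_c1 = √(μ/r₁) = 22120 m/s; transfer-perikrone v_p = √[μ(2/r₁ − 1/a_t)] = 27960 m/s.
Δv₁ = v_p − v_c1 = 5843 m/s.
At r₂: circular v_c2 = √(μ/r₂) = 11090 m/s; transfer-apokrone v_a = √[μ(2/r₂ − 1/a_t)] = 7029 m/s.
Δv₂ = v_c2 − v_a = 4060 m/s.
Total Δv = Δv₁ + Δv₂ = 9904 m/s = 9.904 km/s.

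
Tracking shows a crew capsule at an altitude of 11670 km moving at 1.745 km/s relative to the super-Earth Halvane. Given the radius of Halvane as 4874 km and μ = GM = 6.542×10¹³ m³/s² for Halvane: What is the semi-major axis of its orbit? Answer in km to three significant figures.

a ≈ 13500 km

r = 4874 + 11670 = 16544 km = 1.654×10⁷ m.
Specific orbital energy ε = v²/2 − μ/r = (1745)²/2 − 6.542×10¹³/1.654×10⁷ = -2.432×10⁶ J/kg.
Since ε = −μ/(2a), a = −μ/(2ε) = 1.345×10⁷ m = 13451 km.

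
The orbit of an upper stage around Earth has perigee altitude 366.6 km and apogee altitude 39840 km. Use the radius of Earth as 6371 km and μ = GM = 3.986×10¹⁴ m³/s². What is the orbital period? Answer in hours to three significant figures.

T ≈ 11.9 hours

r_p = 6371 + 366.6 = 6737.6 km = 6.7376×10⁶ m.
r_a = 6371 + 39840 = 46211 km = 4.6211×10⁷ m.
Semi-major axis a = (r_p + r_a)/2 = (6737.6 + 46211)/2 = 26474 km = 2.647×10⁷ m.
By Kepler's third law T = 2π√(a³/μ) = 2π × 6.823×10³ = 4.287×10⁴ s.
= 11.91 hours.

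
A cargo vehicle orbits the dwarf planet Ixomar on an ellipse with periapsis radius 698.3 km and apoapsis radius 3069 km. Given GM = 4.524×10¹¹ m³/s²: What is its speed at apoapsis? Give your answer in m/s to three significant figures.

Semi-major axis a = (r_p + r_a)/2 = 1883.7 km = 1.884×10⁶ m.
Vis-viva: v² = μ(2/r − 1/a) = 4.524×10¹¹ × (6.517×10⁻⁷ − 5.309×10⁻⁷) = 5.465×10⁴ m²/s².
v = 233.8 m/s.

v ≈ 234 m/s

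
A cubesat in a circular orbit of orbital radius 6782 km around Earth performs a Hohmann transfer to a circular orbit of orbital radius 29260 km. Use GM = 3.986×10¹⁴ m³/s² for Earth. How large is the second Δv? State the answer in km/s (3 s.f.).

r₁ = 6782 km = 6.782×10⁶ m.
r₂ = 29260 km = 2.926×10⁷ m.
Transfer ellipse a_t = (r₁ + r₂)/2 = 1.802×10⁷ m.
At r₁: circular v_c1 = √(μ/r₁) = 7666 m/s; transfer-perigee v_p = √[μ(2/r₁ − 1/a_t)] = 9769 m/s.
At r₂: circular v_c2 = √(μ/r₂) = 3691 m/s; transfer-apogee v_a = √[μ(2/r₂ − 1/a_t)] = 2264 m/s.
Δv₂ = v_c2 − v_a = 1427 m/s.
= 1.427 km/s.

Δv ≈ 1.43 km/s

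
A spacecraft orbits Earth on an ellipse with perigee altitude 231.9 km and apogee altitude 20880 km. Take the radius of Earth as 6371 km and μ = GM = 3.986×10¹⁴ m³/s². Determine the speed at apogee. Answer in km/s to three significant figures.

v ≈ 2.39 km/s

r_p = 6371 + 231.9 = 6602.9 km = 6.6029×10⁶ m.
r_a = 6371 + 20880 = 27251 km = 2.7251×10⁷ m.
Semi-major axis a = (r_p + r_a)/2 = 16927 km = 1.693×10⁷ m.
Vis-viva: v² = μ(2/r − 1/a) = 3.986×10¹⁴ × (7.339×10⁻⁸ − 5.908×10⁻⁸) = 5.706×10⁶ m²/s².
v = 2389 m/s = 2.389 km/s.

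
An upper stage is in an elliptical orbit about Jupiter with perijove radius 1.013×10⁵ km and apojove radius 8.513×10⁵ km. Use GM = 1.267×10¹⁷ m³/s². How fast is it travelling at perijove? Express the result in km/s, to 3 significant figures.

Semi-major axis a = (r_p + r_a)/2 = 4.7630×10⁵ km = 4.763×10⁸ m.
Vis-viva: v² = μ(2/r − 1/a) = 1.267×10¹⁷ × (1.974×10⁻⁸ − 2.100×10⁻⁹) = 2.235×10⁹ m²/s².
v = 47280 m/s = 47.28 km/s.

v ≈ 47.3 km/s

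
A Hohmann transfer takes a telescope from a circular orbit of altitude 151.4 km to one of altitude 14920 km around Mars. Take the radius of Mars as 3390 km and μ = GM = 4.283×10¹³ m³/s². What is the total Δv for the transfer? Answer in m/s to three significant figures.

r₁ = 3390 + 151.4 = 3541.4 km = 3.5414×10⁶ m.
r₂ = 3390 + 14920 = 18310 km = 1.8310×10⁷ m.
Transfer ellipse a_t = (r₁ + r₂)/2 = 1.093×10⁷ m.
At r₁: circular v_c1 = √(μ/r₁) = 3478 m/s; transfer-periapsis v_p = √[μ(2/r₁ − 1/a_t)] = 4502 m/s.
Δv₁ = v_p − v_c1 = 1024 m/s.
At r₂: circular v_c2 = √(μ/r₂) = 1529 m/s; transfer-apoapsis v_a = √[μ(2/r₂ − 1/a_t)] = 870.7 m/s.
Δv₂ = v_c2 − v_a = 658.7 m/s.
Total Δv = Δv₁ + Δv₂ = 1683 m/s.

Δv_total ≈ 1680 m/s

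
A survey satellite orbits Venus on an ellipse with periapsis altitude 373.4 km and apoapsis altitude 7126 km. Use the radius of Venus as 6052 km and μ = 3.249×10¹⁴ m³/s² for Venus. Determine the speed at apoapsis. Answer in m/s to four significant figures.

r_p = 6052 + 373.4 = 6425.4 km = 6.4254×10⁶ m.
r_a = 6052 + 7126 = 13178 km = 1.3178×10⁷ m.
Semi-major axis a = (r_p + r_a)/2 = 9801.7 km = 9.802×10⁶ m.
Vis-viva: v² = μ(2/r − 1/a) = 3.249×10¹⁴ × (1.518×10⁻⁷ − 1.020×10⁻⁷) = 1.616×10⁷ m²/s².
v = 4020 m/s.

v ≈ 4020 m/s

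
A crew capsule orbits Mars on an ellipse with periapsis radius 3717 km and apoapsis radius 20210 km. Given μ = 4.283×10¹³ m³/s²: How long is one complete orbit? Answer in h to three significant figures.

Semi-major axis a = (r_p + r_a)/2 = (3717.0 + 20210)/2 = 11964 km = 1.196×10⁷ m.
By Kepler's third law T = 2π√(a³/μ) = 2π × 6.323×10³ = 3.973×10⁴ s.
= 11.04 h.

T ≈ 11.0 h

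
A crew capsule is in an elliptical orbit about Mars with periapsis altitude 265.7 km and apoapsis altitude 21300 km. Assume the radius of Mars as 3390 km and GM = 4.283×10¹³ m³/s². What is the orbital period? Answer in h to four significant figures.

r_p = 3390 + 265.7 = 3655.7 km = 3.6557×10⁶ m.
r_a = 3390 + 21300 = 24690 km = 2.4690×10⁷ m.
Semi-major axis a = (r_p + r_a)/2 = (3655.7 + 24690)/2 = 14173 km = 1.417×10⁷ m.
By Kepler's third law T = 2π√(a³/μ) = 2π × 8.153×10³ = 5.123×10⁴ s.
= 14.23 h.

T ≈ 14.23 h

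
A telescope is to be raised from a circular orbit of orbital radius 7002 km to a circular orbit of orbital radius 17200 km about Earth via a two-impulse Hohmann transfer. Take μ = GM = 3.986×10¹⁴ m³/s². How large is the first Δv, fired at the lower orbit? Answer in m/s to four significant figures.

Δv ≈ 1450 m/s

r₁ = 7002 km = 7.002×10⁶ m.
r₂ = 17200 km = 1.720×10⁷ m.
Transfer ellipse a_t = (r₁ + r₂)/2 = 1.210×10⁷ m.
At r₁: circular v_c1 = √(μ/r₁) = 7545 m/s; transfer-perigee v_p = √[μ(2/r₁ − 1/a_t)] = 8995 m/s.
Δv₁ = v_p − v_c1 = 1450 m/s.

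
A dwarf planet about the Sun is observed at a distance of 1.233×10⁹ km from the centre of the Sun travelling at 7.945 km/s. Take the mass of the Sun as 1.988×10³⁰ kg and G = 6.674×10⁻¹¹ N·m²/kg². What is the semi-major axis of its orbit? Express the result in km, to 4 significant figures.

μ = GM = 6.674×10⁻¹¹ × 1.988×10³⁰ = 1.327×10²⁰ m³/s².
r = 1.233×10¹² m.
Specific orbital energy ε = v²/2 − μ/r = (7945)²/2 − 1.327×10²⁰/1.233×10¹² = -7.605×10⁷ J/kg.
Since ε = −μ/(2a), a = −μ/(2ε) = 8.724×10¹¹ m = 8.7237×10⁸ km.

a ≈ 8.724×10⁸ km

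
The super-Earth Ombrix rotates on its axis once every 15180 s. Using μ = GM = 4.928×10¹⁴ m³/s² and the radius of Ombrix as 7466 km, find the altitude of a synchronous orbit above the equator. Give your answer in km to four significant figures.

A synchronous orbit has period T, so by Kepler's third law a = (μT²/4π²)^(1/3).
μT²/4π² = 4.928×10¹⁴ × (1.518×10⁴)² / 39.48 = 2.876×10²¹ m³.
a = 1.422×10⁷ m = 14222 km.
Altitude h = a − R = 14222 − 7466 = 6755.7 km.

h_sync ≈ 6756 km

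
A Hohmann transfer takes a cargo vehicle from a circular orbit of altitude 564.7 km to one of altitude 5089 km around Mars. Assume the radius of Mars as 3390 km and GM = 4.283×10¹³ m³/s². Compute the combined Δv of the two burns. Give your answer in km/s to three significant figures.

r₁ = 3390 + 564.7 = 3954.7 km = 3.9547×10⁶ m.
r₂ = 3390 + 5089 = 8479.0 km = 8.4790×10⁶ m.
Transfer ellipse a_t = (r₁ + r₂)/2 = 6.217×10⁶ m.
At r₁: circular v_c1 = √(μ/r₁) = 3291 m/s; transfer-periapsis v_p = √[μ(2/r₁ − 1/a_t)] = 3843 m/s.
Δv₁ = v_p − v_c1 = 552.4 m/s.
At r₂: circular v_c2 = √(μ/r₂) = 2248 m/s; transfer-apoapsis v_a = √[μ(2/r₂ − 1/a_t)] = 1793 m/s.
Δv₂ = v_c2 − v_a = 455.0 m/s.
Total Δv = Δv₁ + Δv₂ = 1007 m/s = 1.007 km/s.

Δv_total ≈ 1.01 km/s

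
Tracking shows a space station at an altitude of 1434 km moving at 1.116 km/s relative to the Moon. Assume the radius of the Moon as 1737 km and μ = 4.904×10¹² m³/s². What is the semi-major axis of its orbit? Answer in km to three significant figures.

a ≈ 2650 km

r = 1737 + 1434 = 3171.0 km = 3.171×10⁶ m.
Vis-viva rearranged: 1/a = 2/r − v²/μ = 6.307×10⁻⁷ − 2.540×10⁻⁷ = 3.767×10⁻⁷ m⁻¹.
a = 2.654×10⁶ m = 2654.3 km.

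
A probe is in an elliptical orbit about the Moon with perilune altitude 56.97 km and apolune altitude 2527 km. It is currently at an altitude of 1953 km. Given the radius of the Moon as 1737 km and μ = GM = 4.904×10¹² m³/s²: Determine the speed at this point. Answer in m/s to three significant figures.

v ≈ 1020 m/s

r_p = 1737 + 56.97 = 1794.0 km = 1.7940×10⁶ m.
r_a = 1737 + 2527 = 4264.0 km = 4.2640×10⁶ m.
r = 1737 + 1953 = 3690.0 km = 3.690×10⁶ m.
Semi-major axis a = (r_p + r_a)/2 = 3029.0 km = 3.029×10⁶ m.
Vis-viva: v² = μ(2/r − 1/a) = 4.904×10¹² × (5.420×10⁻⁷ − 3.301×10⁻⁷) = 1.039×10⁶ m²/s².
v = 1019 m/s.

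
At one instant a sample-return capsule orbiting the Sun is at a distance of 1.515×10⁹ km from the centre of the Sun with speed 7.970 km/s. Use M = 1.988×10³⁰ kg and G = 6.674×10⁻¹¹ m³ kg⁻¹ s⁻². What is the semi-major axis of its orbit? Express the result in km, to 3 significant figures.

a ≈ 1.19×10⁹ km

μ = GM = 6.674×10⁻¹¹ × 1.988×10³⁰ = 1.327×10²⁰ m³/s².
r = 1.515×10¹² m.
Specific orbital energy ε = v²/2 − μ/r = (7970)²/2 − 1.327×10²⁰/1.515×10¹² = -5.582×10⁷ J/kg.
Since ε = −μ/(2a), a = −μ/(2ε) = 1.189×10¹² m = 1.1885×10⁹ km.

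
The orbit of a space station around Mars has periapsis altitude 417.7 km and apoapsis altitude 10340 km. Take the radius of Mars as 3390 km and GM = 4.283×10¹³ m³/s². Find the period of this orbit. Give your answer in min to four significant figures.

T ≈ 415.5 min

r_p = 3390 + 417.7 = 3807.7 km = 3.8077×10⁶ m.
r_a = 3390 + 10340 = 13730 km = 1.3730×10⁷ m.
Semi-major axis a = (r_p + r_a)/2 = (3807.7 + 13730)/2 = 8768.9 km = 8.769×10⁶ m.
By Kepler's third law T = 2π√(a³/μ) = 2π × 3.968×10³ = 2.493×10⁴ s.
= 415.5 min.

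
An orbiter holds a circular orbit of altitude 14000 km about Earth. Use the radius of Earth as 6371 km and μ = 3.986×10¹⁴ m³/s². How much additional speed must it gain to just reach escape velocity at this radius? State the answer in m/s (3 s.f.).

Δv ≈ 1830 m/s

r = 6371 + 14000 = 20371 km = 2.0371×10⁷ m.
Circular speed v_c = √(μ/r) = 4423 m/s.
Escape speed v_esc = √(2μ/r) = √2 × v_c = 6256 m/s.
Δv = v_esc − v_c = 1832 m/s.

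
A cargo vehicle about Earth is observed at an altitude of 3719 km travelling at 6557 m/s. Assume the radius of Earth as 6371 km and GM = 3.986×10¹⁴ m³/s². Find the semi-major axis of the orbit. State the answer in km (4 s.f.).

r = 6371 + 3719 = 10090 km = 1.009×10⁷ m.
Vis-viva rearranged: 1/a = 2/r − v²/μ = 1.982×10⁻⁷ − 1.079×10⁻⁷ = 9.035×10⁻⁸ m⁻¹.
a = 1.107×10⁷ m = 11068 km.

a ≈ 11070 km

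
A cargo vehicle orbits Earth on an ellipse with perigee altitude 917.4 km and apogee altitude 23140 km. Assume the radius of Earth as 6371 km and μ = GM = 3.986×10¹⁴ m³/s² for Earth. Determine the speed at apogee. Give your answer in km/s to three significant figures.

v ≈ 2.31 km/s

r_p = 6371 + 917.4 = 7288.4 km = 7.2884×10⁶ m.
r_a = 6371 + 23140 = 29511 km = 2.9511×10⁷ m.
Semi-major axis a = (r_p + r_a)/2 = 18400 km = 1.840×10⁷ m.
Vis-viva: v² = μ(2/r − 1/a) = 3.986×10¹⁴ × (6.777×10⁻⁸ − 5.435×10⁻⁸) = 5.350×10⁶ m²/s².
v = 2313 m/s = 2.313 km/s.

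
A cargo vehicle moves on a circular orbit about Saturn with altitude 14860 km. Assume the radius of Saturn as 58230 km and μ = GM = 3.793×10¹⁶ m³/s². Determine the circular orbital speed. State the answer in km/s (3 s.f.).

v ≈ 22.8 km/s

r = 58230 + 14860 = 73090 km = 7.3090×10⁷ m.
For a circular orbit v = √(μ/r) = √(3.793×10¹⁶ / 7.309×10⁷) = √(5.189×10⁸) = 22780 m/s.
That is 22.78 km/s.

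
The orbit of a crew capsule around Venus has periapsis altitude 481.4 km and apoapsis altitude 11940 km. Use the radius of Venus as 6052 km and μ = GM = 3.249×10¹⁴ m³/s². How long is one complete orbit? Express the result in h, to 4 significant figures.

r_p = 6052 + 481.4 = 6533.4 km = 6.5334×10⁶ m.
r_a = 6052 + 11940 = 17992 km = 1.7992×10⁷ m.
Semi-major axis a = (r_p + r_a)/2 = (6533.4 + 17992)/2 = 12263 km = 1.226×10⁷ m.
By Kepler's third law T = 2π√(a³/μ) = 2π × 2.382×10³ = 1.497×10⁴ s.
= 4.158 h.

T ≈ 4.158 h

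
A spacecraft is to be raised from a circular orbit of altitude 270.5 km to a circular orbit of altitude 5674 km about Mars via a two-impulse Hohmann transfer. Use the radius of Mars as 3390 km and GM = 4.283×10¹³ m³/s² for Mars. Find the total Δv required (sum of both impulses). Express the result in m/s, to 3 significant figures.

r₁ = 3390 + 270.5 = 3660.5 km = 3.6605×10⁶ m.
r₂ = 3390 + 5674 = 9064.0 km = 9.0640×10⁶ m.
Transfer ellipse a_t = (r₁ + r₂)/2 = 6.362×10⁶ m.
At r₁: circular v_c1 = √(μ/r₁) = 3421 m/s; transfer-periapsis v_p = √[μ(2/r₁ − 1/a_t)] = 4083 m/s.
Δv₁ = v_p − v_c1 = 662.2 m/s.
At r₂: circular v_c2 = √(μ/r₂) = 2174 m/s; transfer-apoapsis v_a = √[μ(2/r₂ − 1/a_t)] = 1649 m/s.
Δv₂ = v_c2 − v_a = 524.9 m/s.
Total Δv = Δv₁ + Δv₂ = 1187 m/s.

Δv_total ≈ 1190 m/s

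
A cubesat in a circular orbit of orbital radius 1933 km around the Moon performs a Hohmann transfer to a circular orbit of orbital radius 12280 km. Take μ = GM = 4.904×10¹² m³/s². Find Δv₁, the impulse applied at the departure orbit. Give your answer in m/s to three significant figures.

Δv ≈ 501 m/s

r₁ = 1933 km = 1.933×10⁶ m.
r₂ = 12280 km = 1.228×10⁷ m.
Transfer ellipse a_t = (r₁ + r₂)/2 = 7.106×10⁶ m.
At r₁: circular v_c1 = √(μ/r₁) = 1593 m/s; transfer-perilune v_p = √[μ(2/r₁ − 1/a_t)] = 2094 m/s.
Δv₁ = v_p − v_c1 = 501.0 m/s.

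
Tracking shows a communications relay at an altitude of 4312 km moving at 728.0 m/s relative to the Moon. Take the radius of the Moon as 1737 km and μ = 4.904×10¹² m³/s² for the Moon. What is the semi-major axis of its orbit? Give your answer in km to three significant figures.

r = 1737 + 4312 = 6049.0 km = 6.049×10⁶ m.
Vis-viva rearranged: 1/a = 2/r − v²/μ = 3.306×10⁻⁷ − 1.081×10⁻⁷ = 2.226×10⁻⁷ m⁻¹.
a = 4.493×10⁶ m = 4493.1 km.

a ≈ 4490 km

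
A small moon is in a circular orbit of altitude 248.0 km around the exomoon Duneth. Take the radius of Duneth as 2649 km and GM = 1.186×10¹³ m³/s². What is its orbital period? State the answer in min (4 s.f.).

T ≈ 149.9 min

r = 2649 + 248.0 = 2897.0 km = 2.8970×10⁶ m.
Kepler's third law: T = 2π√(r³/μ) = 2π√((2.897×10⁶)³ / 1.186×10¹³).
r³/μ = 2.050×10⁶ s², so T = 2π × 1.432×10³ = 8.996×10³ s.
Converting: 8.996×10³ s ÷ 60.00 = 149.9 min.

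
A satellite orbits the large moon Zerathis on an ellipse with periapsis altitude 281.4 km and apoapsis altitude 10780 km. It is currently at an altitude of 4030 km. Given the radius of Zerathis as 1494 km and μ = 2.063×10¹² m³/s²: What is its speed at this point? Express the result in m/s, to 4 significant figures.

v ≈ 673.2 m/s

r_p = 1494 + 281.4 = 1775.4 km = 1.7754×10⁶ m.
r_a = 1494 + 10780 = 12274 km = 1.2274×10⁷ m.
r = 1494 + 4030 = 5524.0 km = 5.524×10⁶ m.
Semi-major axis a = (r_p + r_a)/2 = 7024.7 km = 7.025×10⁶ m.
Vis-viva: v² = μ(2/r − 1/a) = 2.063×10¹² × (3.621×10⁻⁷ − 1.424×10⁻⁷) = 4.532×10⁵ m²/s².
v = 673.2 m/s.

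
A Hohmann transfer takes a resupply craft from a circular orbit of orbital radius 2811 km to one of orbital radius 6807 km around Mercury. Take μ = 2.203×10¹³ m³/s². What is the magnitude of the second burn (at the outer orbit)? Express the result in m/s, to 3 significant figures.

r₁ = 2811 km = 2.811×10⁶ m.
r₂ = 6807 km = 6.807×10⁶ m.
Transfer ellipse a_t = (r₁ + r₂)/2 = 4.809×10⁶ m.
At r₁: circular v_c1 = √(μ/r₁) = 2799 m/s; transfer-periherm v_p = √[μ(2/r₁ − 1/a_t)] = 3331 m/s.
At r₂: circular v_c2 = √(μ/r₂) = 1799 m/s; transfer-apoherm v_a = √[μ(2/r₂ − 1/a_t)] = 1375 m/s.
Δv₂ = v_c2 − v_a = 423.6 m/s.

Δv ≈ 424 m/s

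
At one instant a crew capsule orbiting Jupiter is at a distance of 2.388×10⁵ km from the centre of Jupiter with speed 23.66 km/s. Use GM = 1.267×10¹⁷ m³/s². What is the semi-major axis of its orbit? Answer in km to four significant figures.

a ≈ 2.527×10⁵ km

r = 2.388×10⁸ m.
Specific orbital energy ε = v²/2 − μ/r = (23660)²/2 − 1.267×10¹⁷/2.388×10⁸ = -2.507×10⁸ J/kg.
Since ε = −μ/(2a), a = −μ/(2ε) = 2.527×10⁸ m = 2.5272×10⁵ km.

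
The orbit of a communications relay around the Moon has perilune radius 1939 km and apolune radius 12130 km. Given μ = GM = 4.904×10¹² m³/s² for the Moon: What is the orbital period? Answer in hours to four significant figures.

T ≈ 14.70 hours

Semi-major axis a = (r_p + r_a)/2 = (1939.0 + 12130)/2 = 7034.5 km = 7.034×10⁶ m.
By Kepler's third law T = 2π√(a³/μ) = 2π × 8.425×10³ = 5.294×10⁴ s.
= 14.70 hours.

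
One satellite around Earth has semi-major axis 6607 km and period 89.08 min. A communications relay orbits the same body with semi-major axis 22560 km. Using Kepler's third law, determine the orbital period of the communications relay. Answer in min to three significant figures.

Kepler's third law: T² ∝ a³, so T₂ = T₁ (a₂/a₁)^(3/2).
a₂/a₁ = 3.415, (a₂/a₁)^(3/2) = 6.310.
T₂ = 89.08 × 6.310 = 562.1 min.

T₂ ≈ 562 min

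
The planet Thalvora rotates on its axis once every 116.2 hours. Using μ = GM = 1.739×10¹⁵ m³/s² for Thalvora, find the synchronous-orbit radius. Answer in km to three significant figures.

r_sync ≈ 1.98×10⁵ km

T = 116.2 hours = 4.183×10⁵ s.
A synchronous orbit has period T, so by Kepler's third law a = (μT²/4π²)^(1/3).
μT²/4π² = 1.739×10¹⁵ × (4.183×10⁵)² / 39.48 = 7.708×10²⁴ m³.
a = 1.975×10⁸ m = 1.9754×10⁵ km.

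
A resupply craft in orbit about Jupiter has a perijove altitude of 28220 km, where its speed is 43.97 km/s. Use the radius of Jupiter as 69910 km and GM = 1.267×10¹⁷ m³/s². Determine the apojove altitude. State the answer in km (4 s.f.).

r_p = 69910 + 28220 = 98130 km = 9.813×10⁷ m.
Specific energy ε = v²/2 − μ/r = -3.245×10⁸ J/kg, so a = −μ/(2ε) = 1.952×10⁸ m.
The apsides satisfy r_p + r_a = 2a, so the apojove radius is 2a − r_p = 2.924×10⁸ m = 2.9236×10⁵ km.
Apojove altitude = 2.9236×10⁵ − 69910 = 2.2245×10⁵ km.

apojove altitude ≈ 2.225×10⁵ km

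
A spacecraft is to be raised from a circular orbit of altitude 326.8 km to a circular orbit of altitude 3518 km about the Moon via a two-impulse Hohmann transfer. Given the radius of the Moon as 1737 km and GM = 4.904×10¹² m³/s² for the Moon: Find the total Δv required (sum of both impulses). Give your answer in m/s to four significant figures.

r₁ = 1737 + 326.8 = 2063.8 km = 2.0638×10⁶ m.
r₂ = 1737 + 3518 = 5255.0 km = 5.2550×10⁶ m.
Transfer ellipse a_t = (r₁ + r₂)/2 = 3.659×10⁶ m.
At r₁: circular v_c1 = √(μ/r₁) = 1541 m/s; transfer-perilune v_p = √[μ(2/r₁ − 1/a_t)] = 1847 m/s.
Δv₁ = v_p − v_c1 = 305.7 m/s.
At r₂: circular v_c2 = √(μ/r₂) = 966.0 m/s; transfer-apolune v_a = √[μ(2/r₂ − 1/a_t)] = 725.5 m/s.
Δv₂ = v_c2 − v_a = 240.6 m/s.
Total Δv = Δv₁ + Δv₂ = 546.3 m/s.

Δv_total ≈ 546.3 m/s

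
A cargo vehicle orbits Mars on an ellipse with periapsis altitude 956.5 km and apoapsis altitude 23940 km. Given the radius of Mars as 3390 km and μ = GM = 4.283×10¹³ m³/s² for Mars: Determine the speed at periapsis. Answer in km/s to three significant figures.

r_p = 3390 + 956.5 = 4346.5 km = 4.3465×10⁶ m.
r_a = 3390 + 23940 = 27330 km = 2.7330×10⁷ m.
Semi-major axis a = (r_p + r_a)/2 = 15838 km = 1.584×10⁷ m.
Vis-viva: v² = μ(2/r − 1/a) = 4.283×10¹³ × (4.601×10⁻⁷ − 6.314×10⁻⁸) = 1.700×10⁷ m²/s².
v = 4124 m/s = 4.124 km/s.

v ≈ 4.12 km/s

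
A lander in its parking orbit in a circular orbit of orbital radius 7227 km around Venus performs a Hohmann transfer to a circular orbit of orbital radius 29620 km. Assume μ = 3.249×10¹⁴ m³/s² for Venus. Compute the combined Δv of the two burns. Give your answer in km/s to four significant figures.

r₁ = 7227 km = 7.227×10⁶ m.
r₂ = 29620 km = 2.962×10⁷ m.
Transfer ellipse a_t = (r₁ + r₂)/2 = 1.842×10⁷ m.
At r₁: circular v_c1 = √(μ/r₁) = 6705 m/s; transfer-periapsis v_p = √[μ(2/r₁ − 1/a_t)] = 8502 m/s.
Δv₁ = v_p − v_c1 = 1797 m/s.
At r₂: circular v_c2 = √(μ/r₂) = 3312 m/s; transfer-apoapsis v_a = √[μ(2/r₂ − 1/a_t)] = 2074 m/s.
Δv₂ = v_c2 − v_a = 1238 m/s.
Total Δv = Δv₁ + Δv₂ = 3034 m/s = 3.034 km/s.

Δv_total ≈ 3.034 km/s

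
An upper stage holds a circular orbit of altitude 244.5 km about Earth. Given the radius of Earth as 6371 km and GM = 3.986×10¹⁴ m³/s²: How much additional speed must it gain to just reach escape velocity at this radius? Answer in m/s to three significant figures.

r = 6371 + 244.5 = 6615.5 km = 6.6155×10⁶ m.
Circular speed v_c = √(μ/r) = 7762 m/s.
Escape speed v_esc = √(2μ/r) = √2 × v_c = 10980 m/s.
Δv = v_esc − v_c = 3215 m/s.

Δv ≈ 3220 m/s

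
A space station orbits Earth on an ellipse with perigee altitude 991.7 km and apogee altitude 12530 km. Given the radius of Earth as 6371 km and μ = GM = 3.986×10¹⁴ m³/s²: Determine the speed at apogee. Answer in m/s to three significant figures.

r_p = 6371 + 991.7 = 7362.7 km = 7.3627×10⁶ m.
r_a = 6371 + 12530 = 18901 km = 1.8901×10⁷ m.
Semi-major axis a = (r_p + r_a)/2 = 13132 km = 1.313×10⁷ m.
Vis-viva: v² = μ(2/r − 1/a) = 3.986×10¹⁴ × (1.058×10⁻⁷ − 7.615×10⁻⁸) = 1.182×10⁷ m²/s².
v = 3439 m/s.

v ≈ 3440 m/s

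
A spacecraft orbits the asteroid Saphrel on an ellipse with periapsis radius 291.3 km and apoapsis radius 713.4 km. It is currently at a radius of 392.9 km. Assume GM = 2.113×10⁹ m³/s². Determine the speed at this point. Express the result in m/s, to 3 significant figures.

Semi-major axis a = (r_p + r_a)/2 = 502.35 km = 5.024×10⁵ m.
Vis-viva: v² = μ(2/r − 1/a) = 2.113×10⁹ × (5.090×10⁻⁶ − 1.991×10⁻⁶) = 6.550×10³ m²/s².
v = 80.93 m/s.

v ≈ 80.9 m/s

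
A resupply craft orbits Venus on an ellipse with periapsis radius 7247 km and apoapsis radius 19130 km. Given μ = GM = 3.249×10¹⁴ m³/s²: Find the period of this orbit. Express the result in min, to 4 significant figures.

T ≈ 278.3 min

Semi-major axis a = (r_p + r_a)/2 = (7247.0 + 19130)/2 = 13188 km = 1.319×10⁷ m.
By Kepler's third law T = 2π√(a³/μ) = 2π × 2.657×10³ = 1.670×10⁴ s.
= 278.3 min.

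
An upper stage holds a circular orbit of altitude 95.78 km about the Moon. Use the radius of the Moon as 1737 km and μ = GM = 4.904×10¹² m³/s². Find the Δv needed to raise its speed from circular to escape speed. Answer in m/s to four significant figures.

r = 1737 + 95.78 = 1832.8 km = 1.8328×10⁶ m.
Circular speed v_c = √(μ/r) = 1636 m/s.
Escape speed v_esc = √(2μ/r) = √2 × v_c = 2313 m/s.
Δv = v_esc − v_c = 677.6 m/s.

Δv ≈ 677.6 m/s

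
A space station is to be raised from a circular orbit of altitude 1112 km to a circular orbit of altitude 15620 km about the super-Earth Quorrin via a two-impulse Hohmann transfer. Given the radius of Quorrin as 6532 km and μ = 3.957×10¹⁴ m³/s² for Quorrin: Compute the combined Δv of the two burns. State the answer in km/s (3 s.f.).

Δv_total ≈ 2.78 km/s

r₁ = 6532 + 1112 = 7644.0 km = 7.6440×10⁶ m.
r₂ = 6532 + 15620 = 22152 km = 2.2152×10⁷ m.
Transfer ellipse a_t = (r₁ + r₂)/2 = 1.490×10⁷ m.
At r₁: circular v_c1 = √(μ/r₁) = 7195 m/s; transfer-periapsis v_p = √[μ(2/r₁ − 1/a_t)] = 8773 m/s.
Δv₁ = v_p − v_c1 = 1578 m/s.
At r₂: circular v_c2 = √(μ/r₂) = 4226 m/s; transfer-apoapsis v_a = √[μ(2/r₂ − 1/a_t)] = 3027 m/s.
Δv₂ = v_c2 − v_a = 1199 m/s.
Total Δv = Δv₁ + Δv₂ = 2778 m/s = 2.778 km/s.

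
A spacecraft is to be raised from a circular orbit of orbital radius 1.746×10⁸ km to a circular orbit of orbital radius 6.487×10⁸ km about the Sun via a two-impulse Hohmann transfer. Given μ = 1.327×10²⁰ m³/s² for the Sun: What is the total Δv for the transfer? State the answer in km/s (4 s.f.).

Δv_total ≈ 12.03 km/s

r₁ = 1.746×10⁸ km = 1.746×10¹¹ m.
r₂ = 6.487×10⁸ km = 6.487×10¹¹ m.
Transfer ellipse a_t = (r₁ + r₂)/2 = 4.116×10¹¹ m.
At r₁: circular v_c1 = √(μ/r₁) = 27570 m/s; transfer-perihelion v_p = √[μ(2/r₁ − 1/a_t)] = 34610 m/s.
Δv₁ = v_p − v_c1 = 7039 m/s.
At r₂: circular v_c2 = √(μ/r₂) = 14300 m/s; transfer-aphelion v_a = √[μ(2/r₂ − 1/a_t)] = 9315 m/s.
Δv₂ = v_c2 − v_a = 4988 m/s.
Total Δv = Δv₁ + Δv₂ = 12030 m/s = 12.03 km/s.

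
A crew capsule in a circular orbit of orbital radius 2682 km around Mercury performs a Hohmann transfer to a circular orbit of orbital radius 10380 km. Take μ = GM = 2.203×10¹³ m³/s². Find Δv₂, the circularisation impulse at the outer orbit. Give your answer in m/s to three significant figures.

r₁ = 2682 km = 2.682×10⁶ m.
r₂ = 10380 km = 1.038×10⁷ m.
Transfer ellipse a_t = (r₁ + r₂)/2 = 6.531×10⁶ m.
At r₁: circular v_c1 = √(μ/r₁) = 2866 m/s; transfer-periherm v_p = √[μ(2/r₁ − 1/a_t)] = 3613 m/s.
At r₂: circular v_c2 = √(μ/r₂) = 1457 m/s; transfer-apoherm v_a = √[μ(2/r₂ − 1/a_t)] = 933.6 m/s.
Δv₂ = v_c2 − v_a = 523.3 m/s.

Δv ≈ 523 m/s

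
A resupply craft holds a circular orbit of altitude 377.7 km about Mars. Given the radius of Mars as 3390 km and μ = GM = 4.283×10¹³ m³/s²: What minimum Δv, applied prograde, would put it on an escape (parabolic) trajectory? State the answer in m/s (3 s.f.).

Δv ≈ 1400 m/s

r = 3390 + 377.7 = 3767.7 km = 3.7677×10⁶ m.
Circular speed v_c = √(μ/r) = 3372 m/s.
Escape speed v_esc = √(2μ/r) = √2 × v_c = 4768 m/s.
Δv = v_esc − v_c = 1397 m/s.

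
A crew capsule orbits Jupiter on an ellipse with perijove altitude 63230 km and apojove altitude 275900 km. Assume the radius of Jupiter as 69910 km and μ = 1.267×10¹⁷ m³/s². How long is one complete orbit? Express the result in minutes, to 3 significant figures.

T ≈ 1090 minutes

r_p = 69910 + 63230 = 133140 km = 1.3314×10⁸ m.
r_a = 69910 + 275900 = 345810 km = 3.4581×10⁸ m.
Semi-major axis a = (r_p + r_a)/2 = (1.3314×10⁵ + 3.4581×10⁵)/2 = 2.3948×10⁵ km = 2.395×10⁸ m.
By Kepler's third law T = 2π√(a³/μ) = 2π × 1.041×10⁴ = 6.542×10⁴ s.
= 1090 minutes.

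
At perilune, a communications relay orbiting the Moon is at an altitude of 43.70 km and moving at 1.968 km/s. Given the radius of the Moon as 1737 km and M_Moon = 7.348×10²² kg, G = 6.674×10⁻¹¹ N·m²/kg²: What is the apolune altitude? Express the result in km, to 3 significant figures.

apolune altitude ≈ 2480 km

μ = GM = 6.674×10⁻¹¹ × 7.348×10²² = 4.904×10¹² m³/s².
r_p = 1737 + 43.70 = 1780.7 km = 1.781×10⁶ m.
Specific energy ε = v²/2 − μ/r = -8.175×10⁵ J/kg, so a = −μ/(2ε) = 2.999×10⁶ m.
The apsides satisfy r_p + r_a = 2a, so the apolune radius is 2a − r_p = 4.218×10⁶ m = 4218.2 km.
Apolune altitude = 4218.2 − 1737 = 2481.2 km.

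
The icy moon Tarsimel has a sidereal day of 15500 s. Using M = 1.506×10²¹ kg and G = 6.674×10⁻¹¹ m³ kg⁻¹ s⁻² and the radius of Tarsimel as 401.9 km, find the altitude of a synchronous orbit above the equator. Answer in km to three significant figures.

h_sync ≈ 447 km

μ = GM = 6.674×10⁻¹¹ × 1.506×10²¹ = 1.005×10¹¹ m³/s².
A synchronous orbit has period T, so by Kepler's third law a = (μT²/4π²)^(1/3).
μT²/4π² = 1.005×10¹¹ × (1.550×10⁴)² / 39.48 = 6.117×10¹⁷ m³.
a = 8.489×10⁵ m = 848.86 km.
Altitude h = a − R = 848.86 − 401.9 = 446.96 km.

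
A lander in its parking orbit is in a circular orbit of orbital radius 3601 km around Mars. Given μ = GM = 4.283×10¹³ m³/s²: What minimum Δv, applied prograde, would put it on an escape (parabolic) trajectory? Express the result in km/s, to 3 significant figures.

Δv ≈ 1.43 km/s

r = 3601 km = 3.601×10⁶ m.
Circular speed v_c = √(μ/r) = 3449 m/s.
Escape speed v_esc = √(2μ/r) = √2 × v_c = 4877 m/s.
Δv = v_esc − v_c = 1429 m/s = 1.429 km/s.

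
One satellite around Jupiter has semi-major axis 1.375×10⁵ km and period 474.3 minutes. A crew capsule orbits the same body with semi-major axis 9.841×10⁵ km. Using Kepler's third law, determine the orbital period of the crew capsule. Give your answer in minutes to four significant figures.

T₂ ≈ 9082 minutes

Kepler's third law: T² ∝ a³, so T₂ = T₁ (a₂/a₁)^(3/2).
a₂/a₁ = 7.157, (a₂/a₁)^(3/2) = 19.15.
T₂ = 474.3 × 19.15 = 9082 minutes.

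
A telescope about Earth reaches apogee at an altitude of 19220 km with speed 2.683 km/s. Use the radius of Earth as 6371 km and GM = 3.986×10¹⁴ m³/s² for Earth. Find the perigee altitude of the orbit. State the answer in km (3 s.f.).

r_a = 6371 + 19220 = 25591 km = 2.559×10⁷ m.
Specific energy ε = v²/2 − μ/r = -1.198×10⁷ J/kg, so a = −μ/(2ε) = 1.664×10⁷ m.
The apsides satisfy r_p + r_a = 2a, so the perigee radius is 2a − r_a = 7.691×10⁶ m = 7690.7 km.
Perigee altitude = 7690.7 − 6371 = 1319.7 km.

perigee altitude ≈ 1320 km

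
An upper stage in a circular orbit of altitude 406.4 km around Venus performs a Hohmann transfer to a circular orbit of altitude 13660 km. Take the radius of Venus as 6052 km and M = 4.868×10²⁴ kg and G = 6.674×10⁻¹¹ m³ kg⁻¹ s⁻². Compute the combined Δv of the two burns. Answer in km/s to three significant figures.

Δv_total ≈ 2.82 km/s

μ = GM = 6.674×10⁻¹¹ × 4.868×10²⁴ = 3.249×10¹⁴ m³/s².
r₁ = 6052 + 406.4 = 6458.4 km = 6.4584×10⁶ m.
r₂ = 6052 + 13660 = 19712 km = 1.9712×10⁷ m.
Transfer ellipse a_t = (r₁ + r₂)/2 = 1.309×10⁷ m.
At r₁: circular v_c1 = √(μ/r₁) = 7093 m/s; transfer-periapsis v_p = √[μ(2/r₁ − 1/a_t)] = 8705 m/s.
Δv₁ = v_p − v_c1 = 1613 m/s.
At r₂: circular v_c2 = √(μ/r₂) = 4060 m/s; transfer-apoapsis v_a = √[μ(2/r₂ − 1/a_t)] = 2852 m/s.
Δv₂ = v_c2 − v_a = 1208 m/s.
Total Δv = Δv₁ + Δv₂ = 2820 m/s = 2.820 km/s.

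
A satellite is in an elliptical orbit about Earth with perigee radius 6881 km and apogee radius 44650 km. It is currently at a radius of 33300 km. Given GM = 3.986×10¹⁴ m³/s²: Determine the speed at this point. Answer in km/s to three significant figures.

v ≈ 2.91 km/s

Semi-major axis a = (r_p + r_a)/2 = 25766 km = 2.577×10⁷ m.
Vis-viva: v² = μ(2/r − 1/a) = 3.986×10¹⁴ × (6.006×10⁻⁸ − 3.881×10⁻⁸) = 8.470×10⁶ m²/s².
v = 2910 m/s = 2.910 km/s.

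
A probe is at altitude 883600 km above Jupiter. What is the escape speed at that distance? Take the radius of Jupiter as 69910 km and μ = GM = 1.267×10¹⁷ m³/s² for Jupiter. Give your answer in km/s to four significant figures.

r = 69910 + 883600 = 953510 km = 9.5351×10⁸ m.
Escape speed v_esc = √(2μ/r) = √(2 × 1.267×10¹⁷ / 9.535×10⁸) = √(2.658×10⁸) = 16300 m/s.
= 16.30 km/s.

v_esc ≈ 16.30 km/s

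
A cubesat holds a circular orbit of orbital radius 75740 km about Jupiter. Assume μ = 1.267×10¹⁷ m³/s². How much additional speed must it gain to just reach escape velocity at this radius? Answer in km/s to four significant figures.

r = 75740 km = 7.574×10⁷ m.
Circular speed v_c = √(μ/r) = 40900 m/s.
Escape speed v_esc = √(2μ/r) = √2 × v_c = 57840 m/s.
Δv = v_esc − v_c = 16940 m/s = 16.94 km/s.

Δv ≈ 16.94 km/s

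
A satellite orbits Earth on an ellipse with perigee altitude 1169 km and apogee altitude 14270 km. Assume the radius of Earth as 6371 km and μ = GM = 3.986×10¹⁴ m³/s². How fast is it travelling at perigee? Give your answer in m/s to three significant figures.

v ≈ 8800 m/s

r_p = 6371 + 1169 = 7540.0 km = 7.5400×10⁶ m.
r_a = 6371 + 14270 = 20641 km = 2.0641×10⁷ m.
Semi-major axis a = (r_p + r_a)/2 = 14090 km = 1.409×10⁷ m.
Vis-viva: v² = μ(2/r − 1/a) = 3.986×10¹⁴ × (2.653×10⁻⁷ − 7.097×10⁻⁸) = 7.744×10⁷ m²/s².
v = 8800 m/s.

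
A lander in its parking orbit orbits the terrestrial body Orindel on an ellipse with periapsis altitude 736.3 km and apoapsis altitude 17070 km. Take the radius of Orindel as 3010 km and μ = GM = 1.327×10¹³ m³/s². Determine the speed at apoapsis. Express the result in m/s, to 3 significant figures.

v ≈ 456 m/s

r_p = 3010 + 736.3 = 3746.3 km = 3.7463×10⁶ m.
r_a = 3010 + 17070 = 20080 km = 2.0080×10⁷ m.
Semi-major axis a = (r_p + r_a)/2 = 11913 km = 1.191×10⁷ m.
Vis-viva: v² = μ(2/r − 1/a) = 1.327×10¹³ × (9.960×10⁻⁸ − 8.394×10⁻⁸) = 2.078×10⁵ m²/s².
v = 455.9 m/s.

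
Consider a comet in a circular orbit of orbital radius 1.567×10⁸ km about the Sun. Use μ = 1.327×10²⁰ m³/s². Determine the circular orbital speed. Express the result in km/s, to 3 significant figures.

r = 1.567×10⁸ km = 1.567×10¹¹ m.
For a circular orbit v = √(μ/r) = √(1.327×10²⁰ / 1.567×10¹¹) = √(8.468×10⁸) = 29100 m/s.
That is 29.10 km/s.

v ≈ 29.1 km/s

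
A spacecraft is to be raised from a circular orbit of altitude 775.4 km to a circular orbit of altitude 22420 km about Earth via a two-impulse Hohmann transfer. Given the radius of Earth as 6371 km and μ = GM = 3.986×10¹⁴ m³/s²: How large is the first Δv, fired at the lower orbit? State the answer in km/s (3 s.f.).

Δv ≈ 1.99 km/s

r₁ = 6371 + 775.4 = 7146.4 km = 7.1464×10⁶ m.
r₂ = 6371 + 22420 = 28791 km = 2.8791×10⁷ m.
Transfer ellipse a_t = (r₁ + r₂)/2 = 1.797×10⁷ m.
At r₁: circular v_c1 = √(μ/r₁) = 7468 m/s; transfer-perigee v_p = √[μ(2/r₁ − 1/a_t)] = 9454 m/s.
Δv₁ = v_p − v_c1 = 1985 m/s.
= 1.985 km/s.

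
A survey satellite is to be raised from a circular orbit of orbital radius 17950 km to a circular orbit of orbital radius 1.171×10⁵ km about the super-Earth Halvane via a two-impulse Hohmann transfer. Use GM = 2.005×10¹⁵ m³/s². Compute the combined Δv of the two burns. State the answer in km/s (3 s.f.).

r₁ = 17950 km = 1.795×10⁷ m.
r₂ = 1.171×10⁵ km = 1.171×10⁸ m.
Transfer ellipse a_t = (r₁ + r₂)/2 = 6.752×10⁷ m.
At r₁: circular v_c1 = √(μ/r₁) = 10570 m/s; transfer-periapsis v_p = √[μ(2/r₁ − 1/a_t)] = 13920 m/s.
Δv₁ = v_p − v_c1 = 3349 m/s.
At r₂: circular v_c2 = √(μ/r₂) = 4138 m/s; transfer-apoapsis v_a = √[μ(2/r₂ − 1/a_t)] = 2133 m/s.
Δv₂ = v_c2 − v_a = 2004 m/s.
Total Δv = Δv₁ + Δv₂ = 5353 m/s = 5.353 km/s.

Δv_total ≈ 5.35 km/s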